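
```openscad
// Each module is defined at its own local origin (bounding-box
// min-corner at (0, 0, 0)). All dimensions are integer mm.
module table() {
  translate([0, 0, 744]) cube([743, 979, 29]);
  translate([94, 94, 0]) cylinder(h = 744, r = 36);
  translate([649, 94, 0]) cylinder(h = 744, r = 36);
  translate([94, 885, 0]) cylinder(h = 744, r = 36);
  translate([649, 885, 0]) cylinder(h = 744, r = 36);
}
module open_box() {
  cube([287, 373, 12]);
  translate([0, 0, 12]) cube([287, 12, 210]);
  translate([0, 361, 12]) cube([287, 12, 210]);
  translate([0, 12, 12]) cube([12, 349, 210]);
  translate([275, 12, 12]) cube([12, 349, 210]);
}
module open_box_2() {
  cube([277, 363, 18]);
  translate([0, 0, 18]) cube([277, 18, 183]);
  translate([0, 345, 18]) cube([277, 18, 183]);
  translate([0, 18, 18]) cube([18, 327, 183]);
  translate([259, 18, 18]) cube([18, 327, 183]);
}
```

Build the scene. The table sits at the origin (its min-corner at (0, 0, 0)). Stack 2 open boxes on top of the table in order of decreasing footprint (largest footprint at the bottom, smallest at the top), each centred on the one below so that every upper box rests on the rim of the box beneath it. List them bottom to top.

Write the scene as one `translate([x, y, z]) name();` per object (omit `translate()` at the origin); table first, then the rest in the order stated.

table();
translate([228, 303, 773]) open_box();
translate([233, 308, 995]) open_box_2();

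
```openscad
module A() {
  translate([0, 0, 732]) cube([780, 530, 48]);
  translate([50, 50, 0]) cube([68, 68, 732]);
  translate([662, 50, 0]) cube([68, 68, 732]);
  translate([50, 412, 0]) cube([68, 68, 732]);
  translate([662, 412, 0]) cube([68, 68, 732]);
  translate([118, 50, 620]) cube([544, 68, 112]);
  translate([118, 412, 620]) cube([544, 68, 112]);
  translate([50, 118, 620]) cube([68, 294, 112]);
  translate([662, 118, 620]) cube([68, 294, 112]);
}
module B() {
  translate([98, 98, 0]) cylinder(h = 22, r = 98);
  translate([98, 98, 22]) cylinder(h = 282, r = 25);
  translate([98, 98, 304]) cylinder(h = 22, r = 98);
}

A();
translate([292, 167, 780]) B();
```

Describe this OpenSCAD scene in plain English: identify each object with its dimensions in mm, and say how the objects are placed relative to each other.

A is a rectangular dining table. The top is 780×530×48 mm with its upper surface at z = 780 mm. It stands on four 68×68 mm square legs, each inset 50 mm from the nearest pair of top edges, running from the floor to the underside of the top. Four apron rails, 68 mm thick and 112 mm tall, run between adjacent legs with their top edges flush with the underside of the top and their outer faces flush with the legs' outer faces.

B is a spool: two coaxial disc flanges of radius 98 mm and thickness 22 mm, joined by a core cylinder of radius 25 mm and height 282 mm. The lower flange rests on z = 0 and the three cylinders share a vertical axis.

The spool is on top of the table, centred.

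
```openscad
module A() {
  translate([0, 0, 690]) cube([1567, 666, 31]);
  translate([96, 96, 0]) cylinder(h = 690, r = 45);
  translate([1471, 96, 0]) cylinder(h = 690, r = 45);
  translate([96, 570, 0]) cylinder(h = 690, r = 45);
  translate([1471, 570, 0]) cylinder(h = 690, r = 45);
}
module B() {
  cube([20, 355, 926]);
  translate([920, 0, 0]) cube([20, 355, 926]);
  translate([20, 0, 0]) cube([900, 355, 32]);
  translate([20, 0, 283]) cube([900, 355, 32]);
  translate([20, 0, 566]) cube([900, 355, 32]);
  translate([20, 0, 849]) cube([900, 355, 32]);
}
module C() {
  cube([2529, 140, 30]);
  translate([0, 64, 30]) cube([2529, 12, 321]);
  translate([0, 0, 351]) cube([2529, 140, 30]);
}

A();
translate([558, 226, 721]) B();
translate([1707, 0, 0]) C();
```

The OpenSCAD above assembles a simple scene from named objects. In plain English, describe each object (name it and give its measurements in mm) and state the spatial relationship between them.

A is a rectangular dining table. The top is 1567×666×31 mm with its upper surface at z = 721 mm. It stands on four round legs of 90 mm diameter, each leg's bounding box inset 51 mm from the nearest pair of top edges, running from the floor to the underside of the top.

B is an open bookshelf. Two side panels, each 20 mm thick, 355 mm deep and 926 mm tall, stand 940 mm apart (outside-to-outside). Between them sit 4 shelves, each 32 mm thick and 355 mm deep, spanning the full gap between the sides. The bottom shelf rests on the floor (its underside at z = 0) and the clear gap between one shelf's top and the next shelf's underside is 251 mm.

C is an I-beam lying along x, 2529 mm long. Overall section height 381 mm. Two flanges 140 mm wide (y) and 30 mm thick, one on the floor and one at the top; a web 12 mm thick runs between them, centred on the flange width.

The bookshelf is on top of the table. The I-beam is on the floor beside the table on its +x side.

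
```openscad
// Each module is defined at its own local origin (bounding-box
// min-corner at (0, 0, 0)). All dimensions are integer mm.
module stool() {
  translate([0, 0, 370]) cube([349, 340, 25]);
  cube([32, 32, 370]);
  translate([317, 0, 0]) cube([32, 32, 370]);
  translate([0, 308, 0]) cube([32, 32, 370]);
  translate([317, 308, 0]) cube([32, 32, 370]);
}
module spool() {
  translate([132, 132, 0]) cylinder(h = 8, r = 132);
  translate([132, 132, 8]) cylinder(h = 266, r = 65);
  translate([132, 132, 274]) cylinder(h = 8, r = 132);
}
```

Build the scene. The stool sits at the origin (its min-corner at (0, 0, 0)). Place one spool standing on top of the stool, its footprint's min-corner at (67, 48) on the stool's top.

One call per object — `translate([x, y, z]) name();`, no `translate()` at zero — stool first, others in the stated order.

stool();
translate([67, 48, 395]) spool();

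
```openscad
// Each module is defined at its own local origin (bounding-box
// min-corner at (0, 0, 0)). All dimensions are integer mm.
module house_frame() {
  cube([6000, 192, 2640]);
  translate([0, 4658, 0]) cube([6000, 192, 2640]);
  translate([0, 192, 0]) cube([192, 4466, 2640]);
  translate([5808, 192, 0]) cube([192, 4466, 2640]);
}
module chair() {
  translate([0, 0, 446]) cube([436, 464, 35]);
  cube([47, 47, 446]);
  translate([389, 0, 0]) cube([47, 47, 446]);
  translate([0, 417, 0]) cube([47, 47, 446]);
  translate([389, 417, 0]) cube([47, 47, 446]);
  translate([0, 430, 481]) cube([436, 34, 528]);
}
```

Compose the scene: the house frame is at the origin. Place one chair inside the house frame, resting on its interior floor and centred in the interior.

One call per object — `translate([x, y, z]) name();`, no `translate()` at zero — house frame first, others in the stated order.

house_frame();
translate([2782, 2193, 0]) chair();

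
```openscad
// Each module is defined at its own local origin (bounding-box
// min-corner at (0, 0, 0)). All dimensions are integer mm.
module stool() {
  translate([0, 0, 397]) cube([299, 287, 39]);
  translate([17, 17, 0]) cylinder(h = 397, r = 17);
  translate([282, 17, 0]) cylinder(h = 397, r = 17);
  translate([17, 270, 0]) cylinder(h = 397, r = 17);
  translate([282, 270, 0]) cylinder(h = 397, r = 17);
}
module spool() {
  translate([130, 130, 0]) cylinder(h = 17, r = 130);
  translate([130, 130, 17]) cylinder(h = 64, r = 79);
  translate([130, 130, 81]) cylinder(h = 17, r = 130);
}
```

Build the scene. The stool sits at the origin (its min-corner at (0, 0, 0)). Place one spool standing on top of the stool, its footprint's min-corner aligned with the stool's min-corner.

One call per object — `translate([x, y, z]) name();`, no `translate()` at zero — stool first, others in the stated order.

stool();
translate([0, 0, 436]) spool();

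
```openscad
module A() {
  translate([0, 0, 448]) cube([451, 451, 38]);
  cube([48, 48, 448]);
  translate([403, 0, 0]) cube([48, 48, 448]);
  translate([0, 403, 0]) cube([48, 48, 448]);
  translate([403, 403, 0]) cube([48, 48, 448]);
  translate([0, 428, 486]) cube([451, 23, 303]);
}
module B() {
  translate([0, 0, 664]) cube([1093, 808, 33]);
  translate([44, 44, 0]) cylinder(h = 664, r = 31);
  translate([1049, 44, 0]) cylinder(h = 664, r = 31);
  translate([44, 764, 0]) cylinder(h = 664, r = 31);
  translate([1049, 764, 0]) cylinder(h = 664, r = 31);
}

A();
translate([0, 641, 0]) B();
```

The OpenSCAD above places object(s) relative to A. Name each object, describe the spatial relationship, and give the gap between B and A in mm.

A is a chair. B is a table. The table is on the floor beside the chair on its +y side. The gap between the table and the chair is 190 mm.

The table's nearest face is 190 mm from the chair's +y face.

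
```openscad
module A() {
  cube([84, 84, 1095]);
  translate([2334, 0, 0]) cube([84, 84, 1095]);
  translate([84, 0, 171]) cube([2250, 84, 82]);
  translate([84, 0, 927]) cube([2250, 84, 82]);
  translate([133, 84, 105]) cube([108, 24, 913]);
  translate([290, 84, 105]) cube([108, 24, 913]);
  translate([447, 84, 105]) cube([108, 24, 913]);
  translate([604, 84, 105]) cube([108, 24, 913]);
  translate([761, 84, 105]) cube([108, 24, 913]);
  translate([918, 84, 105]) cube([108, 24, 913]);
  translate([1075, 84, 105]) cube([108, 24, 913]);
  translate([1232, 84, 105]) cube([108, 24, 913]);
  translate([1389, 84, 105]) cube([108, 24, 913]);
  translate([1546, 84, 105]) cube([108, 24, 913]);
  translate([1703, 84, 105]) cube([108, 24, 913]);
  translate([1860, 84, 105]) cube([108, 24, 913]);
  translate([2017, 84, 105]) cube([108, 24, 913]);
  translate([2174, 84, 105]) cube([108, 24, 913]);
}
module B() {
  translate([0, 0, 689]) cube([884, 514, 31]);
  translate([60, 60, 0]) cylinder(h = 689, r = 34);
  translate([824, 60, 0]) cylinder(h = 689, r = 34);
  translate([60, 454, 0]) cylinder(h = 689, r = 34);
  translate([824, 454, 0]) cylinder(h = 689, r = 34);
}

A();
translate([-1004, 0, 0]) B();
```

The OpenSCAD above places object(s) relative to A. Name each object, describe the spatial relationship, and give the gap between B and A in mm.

The table's nearest face is 120 mm from the fence section's −x face.

A is a fence section. B is a table. The table is on the floor beside the fence section on its −x side. The gap between the table and the fence section is 120 mm.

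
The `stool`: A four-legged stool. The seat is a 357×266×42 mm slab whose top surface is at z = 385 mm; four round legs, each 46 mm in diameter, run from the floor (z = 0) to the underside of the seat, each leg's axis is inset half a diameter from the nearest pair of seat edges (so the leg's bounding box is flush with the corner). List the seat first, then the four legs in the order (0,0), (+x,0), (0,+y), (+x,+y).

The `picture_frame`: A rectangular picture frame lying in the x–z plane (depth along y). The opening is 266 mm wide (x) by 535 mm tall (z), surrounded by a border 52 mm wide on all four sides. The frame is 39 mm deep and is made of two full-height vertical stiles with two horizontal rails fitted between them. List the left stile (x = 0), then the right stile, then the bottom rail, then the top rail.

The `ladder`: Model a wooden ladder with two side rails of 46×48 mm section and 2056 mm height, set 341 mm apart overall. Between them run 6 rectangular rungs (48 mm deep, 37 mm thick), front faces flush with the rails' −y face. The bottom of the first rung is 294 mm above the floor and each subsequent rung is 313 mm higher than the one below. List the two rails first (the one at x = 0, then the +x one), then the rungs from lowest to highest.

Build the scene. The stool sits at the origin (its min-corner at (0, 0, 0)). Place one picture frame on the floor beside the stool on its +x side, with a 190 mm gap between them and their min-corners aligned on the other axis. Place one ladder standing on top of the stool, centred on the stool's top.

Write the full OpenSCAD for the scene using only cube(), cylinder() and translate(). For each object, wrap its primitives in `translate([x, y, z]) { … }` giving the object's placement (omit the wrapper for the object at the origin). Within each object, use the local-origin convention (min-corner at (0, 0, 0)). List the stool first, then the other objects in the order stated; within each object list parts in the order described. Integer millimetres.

translate([0, 0, 343]) cube([357, 266, 42]);
translate([23, 23, 0]) cylinder(h = 343, r = 23);
translate([334, 23, 0]) cylinder(h = 343, r = 23);
translate([23, 243, 0]) cylinder(h = 343, r = 23);
translate([334, 243, 0]) cylinder(h = 343, r = 23);
translate([547, 0, 0]) {
  cube([52, 39, 639]);
  translate([318, 0, 0]) cube([52, 39, 639]);
  translate([52, 0, 0]) cube([266, 39, 52]);
  translate([52, 0, 587]) cube([266, 39, 52]);
}
translate([8, 109, 385]) {
  cube([46, 48, 2056]);
  translate([295, 0, 0]) cube([46, 48, 2056]);
  translate([46, 0, 294]) cube([249, 48, 37]);
  translate([46, 0, 607]) cube([249, 48, 37]);
  translate([46, 0, 920]) cube([249, 48, 37]);
  translate([46, 0, 1233]) cube([249, 48, 37]);
  translate([46, 0, 1546]) cube([249, 48, 37]);
  translate([46, 0, 1859]) cube([249, 48, 37]);
}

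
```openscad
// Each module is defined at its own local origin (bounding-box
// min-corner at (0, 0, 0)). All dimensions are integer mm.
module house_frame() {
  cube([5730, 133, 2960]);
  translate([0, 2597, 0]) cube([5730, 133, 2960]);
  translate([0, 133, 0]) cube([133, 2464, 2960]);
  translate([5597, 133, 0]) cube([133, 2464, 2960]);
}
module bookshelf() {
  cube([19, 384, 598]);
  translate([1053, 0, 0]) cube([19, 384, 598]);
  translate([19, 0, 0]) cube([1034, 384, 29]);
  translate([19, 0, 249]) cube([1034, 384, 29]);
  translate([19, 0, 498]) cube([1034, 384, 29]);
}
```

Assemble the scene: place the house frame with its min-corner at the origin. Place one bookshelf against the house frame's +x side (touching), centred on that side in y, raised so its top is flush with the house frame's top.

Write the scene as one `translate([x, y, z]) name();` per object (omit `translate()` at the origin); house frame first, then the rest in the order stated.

house_frame();
translate([5730, 1173, 2362]) bookshelf();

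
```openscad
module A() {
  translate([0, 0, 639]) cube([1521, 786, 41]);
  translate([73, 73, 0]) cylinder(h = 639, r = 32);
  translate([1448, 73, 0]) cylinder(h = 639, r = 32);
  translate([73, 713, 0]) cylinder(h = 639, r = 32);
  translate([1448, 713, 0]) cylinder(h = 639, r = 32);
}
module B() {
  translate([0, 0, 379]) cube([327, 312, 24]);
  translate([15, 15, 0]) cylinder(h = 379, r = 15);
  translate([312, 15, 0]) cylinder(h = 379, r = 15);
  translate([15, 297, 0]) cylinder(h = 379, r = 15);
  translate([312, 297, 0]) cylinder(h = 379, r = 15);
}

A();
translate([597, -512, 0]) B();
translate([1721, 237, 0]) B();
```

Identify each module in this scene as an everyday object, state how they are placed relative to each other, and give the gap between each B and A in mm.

A is a table. B is a stool. Two stools sit around the table at the −y, +x sides. The gap between each stool and the table is 200 mm.

Each stool's nearest face is 200 mm from the table's bounding box.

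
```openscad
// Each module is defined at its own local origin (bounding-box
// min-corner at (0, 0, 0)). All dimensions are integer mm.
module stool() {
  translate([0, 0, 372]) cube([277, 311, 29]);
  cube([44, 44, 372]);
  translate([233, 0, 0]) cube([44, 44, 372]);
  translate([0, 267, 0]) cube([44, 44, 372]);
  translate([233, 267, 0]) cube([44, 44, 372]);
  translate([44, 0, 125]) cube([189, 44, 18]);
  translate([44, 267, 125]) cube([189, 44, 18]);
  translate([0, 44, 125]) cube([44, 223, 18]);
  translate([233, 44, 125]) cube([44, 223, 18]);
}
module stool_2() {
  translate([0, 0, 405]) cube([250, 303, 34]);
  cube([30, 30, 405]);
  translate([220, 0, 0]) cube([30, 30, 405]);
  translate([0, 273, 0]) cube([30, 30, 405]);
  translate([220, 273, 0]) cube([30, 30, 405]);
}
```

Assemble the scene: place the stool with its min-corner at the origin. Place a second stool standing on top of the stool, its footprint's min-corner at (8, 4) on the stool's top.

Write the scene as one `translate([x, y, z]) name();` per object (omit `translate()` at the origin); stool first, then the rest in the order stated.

stool();
translate([8, 4, 401]) stool_2();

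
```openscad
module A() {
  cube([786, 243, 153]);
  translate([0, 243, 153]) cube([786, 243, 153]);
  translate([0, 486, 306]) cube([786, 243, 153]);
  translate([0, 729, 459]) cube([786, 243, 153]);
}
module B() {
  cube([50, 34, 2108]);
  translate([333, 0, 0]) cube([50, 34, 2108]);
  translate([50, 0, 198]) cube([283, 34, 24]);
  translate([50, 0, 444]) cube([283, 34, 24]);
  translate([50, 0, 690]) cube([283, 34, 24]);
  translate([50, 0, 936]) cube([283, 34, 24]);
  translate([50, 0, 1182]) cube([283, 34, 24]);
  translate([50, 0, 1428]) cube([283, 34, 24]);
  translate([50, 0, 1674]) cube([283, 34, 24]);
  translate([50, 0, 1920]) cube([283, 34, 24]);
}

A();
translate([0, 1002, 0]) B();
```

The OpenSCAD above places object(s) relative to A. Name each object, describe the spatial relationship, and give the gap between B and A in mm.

The ladder's nearest face is 30 mm from the staircase's +y face.

A is a staircase. B is a ladder. The ladder is on the floor beside the staircase on its +y side. The gap between the ladder and the staircase is 30 mm.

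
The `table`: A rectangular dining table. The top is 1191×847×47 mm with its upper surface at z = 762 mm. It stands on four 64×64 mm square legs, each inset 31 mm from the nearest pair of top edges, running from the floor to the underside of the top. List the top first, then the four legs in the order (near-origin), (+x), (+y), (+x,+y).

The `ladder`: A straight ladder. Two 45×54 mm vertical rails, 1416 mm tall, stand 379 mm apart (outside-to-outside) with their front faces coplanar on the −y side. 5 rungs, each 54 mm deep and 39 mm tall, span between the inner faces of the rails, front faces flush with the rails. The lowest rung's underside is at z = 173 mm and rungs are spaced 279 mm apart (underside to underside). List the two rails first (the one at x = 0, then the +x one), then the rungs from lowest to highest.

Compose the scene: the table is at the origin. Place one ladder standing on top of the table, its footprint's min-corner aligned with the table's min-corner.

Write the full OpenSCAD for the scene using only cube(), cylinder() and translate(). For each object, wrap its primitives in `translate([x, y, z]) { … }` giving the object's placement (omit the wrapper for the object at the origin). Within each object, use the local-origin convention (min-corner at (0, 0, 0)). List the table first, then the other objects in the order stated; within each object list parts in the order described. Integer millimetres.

translate([0, 0, 715]) cube([1191, 847, 47]);
translate([31, 31, 0]) cube([64, 64, 715]);
translate([1096, 31, 0]) cube([64, 64, 715]);
translate([31, 752, 0]) cube([64, 64, 715]);
translate([1096, 752, 0]) cube([64, 64, 715]);
translate([0, 0, 762]) {
  cube([45, 54, 1416]);
  translate([334, 0, 0]) cube([45, 54, 1416]);
  translate([45, 0, 173]) cube([289, 54, 39]);
  translate([45, 0, 452]) cube([289, 54, 39]);
  translate([45, 0, 731]) cube([289, 54, 39]);
  translate([45, 0, 1010]) cube([289, 54, 39]);
  translate([45, 0, 1289]) cube([289, 54, 39]);
}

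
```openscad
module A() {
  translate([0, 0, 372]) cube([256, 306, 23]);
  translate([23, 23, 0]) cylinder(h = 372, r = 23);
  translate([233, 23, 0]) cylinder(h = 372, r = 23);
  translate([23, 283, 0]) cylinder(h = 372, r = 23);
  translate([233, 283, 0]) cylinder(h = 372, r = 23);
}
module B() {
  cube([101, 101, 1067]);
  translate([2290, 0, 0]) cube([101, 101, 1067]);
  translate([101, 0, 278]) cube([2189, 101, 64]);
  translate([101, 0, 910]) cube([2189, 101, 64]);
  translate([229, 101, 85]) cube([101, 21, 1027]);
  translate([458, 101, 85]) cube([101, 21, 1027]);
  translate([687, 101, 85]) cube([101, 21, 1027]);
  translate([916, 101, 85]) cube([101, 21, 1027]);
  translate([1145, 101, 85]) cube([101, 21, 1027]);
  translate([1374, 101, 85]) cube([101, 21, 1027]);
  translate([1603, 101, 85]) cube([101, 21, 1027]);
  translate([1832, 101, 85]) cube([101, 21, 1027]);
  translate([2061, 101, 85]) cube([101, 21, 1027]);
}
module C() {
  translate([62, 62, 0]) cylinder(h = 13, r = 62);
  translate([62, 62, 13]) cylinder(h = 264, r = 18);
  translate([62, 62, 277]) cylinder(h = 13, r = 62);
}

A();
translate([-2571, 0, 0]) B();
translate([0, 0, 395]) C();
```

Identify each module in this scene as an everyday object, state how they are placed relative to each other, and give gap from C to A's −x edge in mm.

A is a stool. B is a fence section. C is a spool. The fence section is on the floor beside the stool on its −x side. The spool is on top of the stool. The gap from the spool to the stool's −x edge is 0 mm.

The spool's min-x is at 0; the stool's min-x is 0; gap = 0 mm.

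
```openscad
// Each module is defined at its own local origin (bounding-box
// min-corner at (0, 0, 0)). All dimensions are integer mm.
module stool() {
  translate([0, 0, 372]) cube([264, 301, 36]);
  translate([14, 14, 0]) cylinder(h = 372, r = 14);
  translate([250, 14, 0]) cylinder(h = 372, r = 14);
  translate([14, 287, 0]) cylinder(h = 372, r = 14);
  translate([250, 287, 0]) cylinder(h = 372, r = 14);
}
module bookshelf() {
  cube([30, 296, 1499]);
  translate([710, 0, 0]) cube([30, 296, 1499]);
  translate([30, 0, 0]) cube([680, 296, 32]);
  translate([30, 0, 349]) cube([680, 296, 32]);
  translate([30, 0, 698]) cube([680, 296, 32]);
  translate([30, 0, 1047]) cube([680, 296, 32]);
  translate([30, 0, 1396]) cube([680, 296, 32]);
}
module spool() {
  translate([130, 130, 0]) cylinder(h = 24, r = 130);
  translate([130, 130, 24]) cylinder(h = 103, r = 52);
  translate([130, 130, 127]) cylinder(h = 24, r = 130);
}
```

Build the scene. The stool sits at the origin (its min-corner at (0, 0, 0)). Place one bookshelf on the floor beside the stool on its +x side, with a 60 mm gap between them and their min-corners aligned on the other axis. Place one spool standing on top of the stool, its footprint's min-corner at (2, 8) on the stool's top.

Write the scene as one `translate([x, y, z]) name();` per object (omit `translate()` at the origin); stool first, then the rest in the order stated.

stool();
translate([324, 0, 0]) bookshelf();
translate([2, 8, 408]) spool();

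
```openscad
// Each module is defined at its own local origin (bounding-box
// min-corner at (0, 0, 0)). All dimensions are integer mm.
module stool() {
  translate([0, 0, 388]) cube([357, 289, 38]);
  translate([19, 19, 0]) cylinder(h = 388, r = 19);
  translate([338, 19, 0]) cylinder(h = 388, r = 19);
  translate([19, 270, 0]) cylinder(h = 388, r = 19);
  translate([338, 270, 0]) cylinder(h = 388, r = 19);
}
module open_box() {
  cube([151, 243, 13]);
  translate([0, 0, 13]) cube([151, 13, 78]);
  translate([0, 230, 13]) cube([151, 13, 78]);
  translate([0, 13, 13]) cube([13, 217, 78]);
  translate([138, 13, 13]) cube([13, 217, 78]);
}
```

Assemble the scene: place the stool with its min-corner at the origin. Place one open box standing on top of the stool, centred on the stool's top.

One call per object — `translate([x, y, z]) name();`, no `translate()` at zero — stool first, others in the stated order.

stool();
translate([103, 23, 426]) open_box();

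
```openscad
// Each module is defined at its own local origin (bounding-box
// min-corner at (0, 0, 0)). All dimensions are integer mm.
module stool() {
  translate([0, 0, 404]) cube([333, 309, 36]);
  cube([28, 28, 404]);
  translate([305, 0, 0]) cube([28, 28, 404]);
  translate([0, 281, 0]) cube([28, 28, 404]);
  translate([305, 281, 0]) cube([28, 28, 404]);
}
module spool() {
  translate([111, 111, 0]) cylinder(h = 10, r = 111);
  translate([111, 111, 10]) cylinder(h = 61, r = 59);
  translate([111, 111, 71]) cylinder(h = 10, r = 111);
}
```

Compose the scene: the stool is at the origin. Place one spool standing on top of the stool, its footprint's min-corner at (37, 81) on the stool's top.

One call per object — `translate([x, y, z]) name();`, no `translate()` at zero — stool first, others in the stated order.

stool();
translate([37, 81, 440]) spool();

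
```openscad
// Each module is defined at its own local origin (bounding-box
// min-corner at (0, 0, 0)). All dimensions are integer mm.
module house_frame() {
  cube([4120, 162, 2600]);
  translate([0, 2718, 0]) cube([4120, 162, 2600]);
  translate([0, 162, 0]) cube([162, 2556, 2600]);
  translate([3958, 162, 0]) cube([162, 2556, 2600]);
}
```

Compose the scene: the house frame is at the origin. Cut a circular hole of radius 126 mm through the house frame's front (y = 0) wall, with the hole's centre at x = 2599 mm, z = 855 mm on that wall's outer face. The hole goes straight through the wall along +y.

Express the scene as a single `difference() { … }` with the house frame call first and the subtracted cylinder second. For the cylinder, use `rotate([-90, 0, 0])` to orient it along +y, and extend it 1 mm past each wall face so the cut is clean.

difference() {
  house_frame();
  translate([2599, -1, 855]) rotate([-90, 0, 0]) cylinder(h = 164, r = 126);
}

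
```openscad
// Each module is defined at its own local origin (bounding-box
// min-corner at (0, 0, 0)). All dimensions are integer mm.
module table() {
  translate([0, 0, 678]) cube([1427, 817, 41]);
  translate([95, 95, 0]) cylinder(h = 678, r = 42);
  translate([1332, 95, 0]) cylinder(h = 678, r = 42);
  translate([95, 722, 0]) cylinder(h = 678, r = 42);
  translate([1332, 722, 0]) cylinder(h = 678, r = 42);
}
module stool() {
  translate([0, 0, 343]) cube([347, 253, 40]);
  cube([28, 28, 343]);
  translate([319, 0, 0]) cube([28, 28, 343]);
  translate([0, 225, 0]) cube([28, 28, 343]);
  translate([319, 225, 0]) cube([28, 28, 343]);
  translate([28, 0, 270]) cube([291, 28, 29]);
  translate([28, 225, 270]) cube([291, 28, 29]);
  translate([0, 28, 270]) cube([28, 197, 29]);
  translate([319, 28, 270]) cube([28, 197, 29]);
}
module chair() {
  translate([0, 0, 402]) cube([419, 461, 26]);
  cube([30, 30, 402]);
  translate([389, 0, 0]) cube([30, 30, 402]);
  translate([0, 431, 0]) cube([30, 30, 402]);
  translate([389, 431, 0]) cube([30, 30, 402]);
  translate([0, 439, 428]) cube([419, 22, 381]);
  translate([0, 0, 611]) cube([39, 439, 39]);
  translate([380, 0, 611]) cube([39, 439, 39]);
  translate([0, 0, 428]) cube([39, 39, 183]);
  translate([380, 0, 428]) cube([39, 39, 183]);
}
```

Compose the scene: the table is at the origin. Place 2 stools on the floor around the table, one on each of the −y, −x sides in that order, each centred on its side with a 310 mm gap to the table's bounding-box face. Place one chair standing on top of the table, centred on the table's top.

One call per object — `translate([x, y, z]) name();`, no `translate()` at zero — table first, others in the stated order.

table();
translate([540, -563, 0]) stool();
translate([-657, 282, 0]) stool();
translate([504, 178, 719]) chair();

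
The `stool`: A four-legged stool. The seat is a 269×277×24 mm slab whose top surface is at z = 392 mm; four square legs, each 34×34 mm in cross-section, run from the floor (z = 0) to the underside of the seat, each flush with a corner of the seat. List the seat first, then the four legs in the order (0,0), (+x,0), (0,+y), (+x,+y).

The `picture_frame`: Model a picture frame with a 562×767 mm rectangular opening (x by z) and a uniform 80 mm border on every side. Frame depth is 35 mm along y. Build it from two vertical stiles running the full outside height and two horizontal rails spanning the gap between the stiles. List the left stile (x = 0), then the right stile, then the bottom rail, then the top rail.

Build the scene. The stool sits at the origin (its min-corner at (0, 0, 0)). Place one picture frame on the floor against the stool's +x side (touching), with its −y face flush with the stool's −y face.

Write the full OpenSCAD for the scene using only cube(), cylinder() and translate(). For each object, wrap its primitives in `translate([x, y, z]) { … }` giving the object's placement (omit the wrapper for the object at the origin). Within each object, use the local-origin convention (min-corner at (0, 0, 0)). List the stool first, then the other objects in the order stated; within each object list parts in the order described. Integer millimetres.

translate([0, 0, 368]) cube([269, 277, 24]);
cube([34, 34, 368]);
translate([235, 0, 0]) cube([34, 34, 368]);
translate([0, 243, 0]) cube([34, 34, 368]);
translate([235, 243, 0]) cube([34, 34, 368]);
translate([269, 0, 0]) {
  cube([80, 35, 927]);
  translate([642, 0, 0]) cube([80, 35, 927]);
  translate([80, 0, 0]) cube([562, 35, 80]);
  translate([80, 0, 847]) cube([562, 35, 80]);
}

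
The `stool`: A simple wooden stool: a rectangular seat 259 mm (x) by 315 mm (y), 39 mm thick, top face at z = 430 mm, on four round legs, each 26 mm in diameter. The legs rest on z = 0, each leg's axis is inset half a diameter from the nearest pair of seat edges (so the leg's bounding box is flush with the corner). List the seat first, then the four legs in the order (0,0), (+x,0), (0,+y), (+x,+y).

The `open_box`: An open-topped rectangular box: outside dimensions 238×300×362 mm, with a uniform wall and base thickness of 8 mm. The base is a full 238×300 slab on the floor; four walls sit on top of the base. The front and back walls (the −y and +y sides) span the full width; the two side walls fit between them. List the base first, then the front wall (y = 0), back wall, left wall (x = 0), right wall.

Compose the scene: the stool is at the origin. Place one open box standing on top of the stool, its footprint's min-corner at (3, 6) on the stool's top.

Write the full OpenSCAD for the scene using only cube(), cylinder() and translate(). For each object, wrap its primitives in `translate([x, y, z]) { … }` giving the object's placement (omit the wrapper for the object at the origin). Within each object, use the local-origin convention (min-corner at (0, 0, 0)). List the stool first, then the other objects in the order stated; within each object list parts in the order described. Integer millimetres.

translate([0, 0, 391]) cube([259, 315, 39]);
translate([13, 13, 0]) cylinder(h = 391, r = 13);
translate([246, 13, 0]) cylinder(h = 391, r = 13);
translate([13, 302, 0]) cylinder(h = 391, r = 13);
translate([246, 302, 0]) cylinder(h = 391, r = 13);
translate([3, 6, 430]) {
  cube([238, 300, 8]);
  translate([0, 0, 8]) cube([238, 8, 354]);
  translate([0, 292, 8]) cube([238, 8, 354]);
  translate([0, 8, 8]) cube([8, 284, 354]);
  translate([230, 8, 8]) cube([8, 284, 354]);
}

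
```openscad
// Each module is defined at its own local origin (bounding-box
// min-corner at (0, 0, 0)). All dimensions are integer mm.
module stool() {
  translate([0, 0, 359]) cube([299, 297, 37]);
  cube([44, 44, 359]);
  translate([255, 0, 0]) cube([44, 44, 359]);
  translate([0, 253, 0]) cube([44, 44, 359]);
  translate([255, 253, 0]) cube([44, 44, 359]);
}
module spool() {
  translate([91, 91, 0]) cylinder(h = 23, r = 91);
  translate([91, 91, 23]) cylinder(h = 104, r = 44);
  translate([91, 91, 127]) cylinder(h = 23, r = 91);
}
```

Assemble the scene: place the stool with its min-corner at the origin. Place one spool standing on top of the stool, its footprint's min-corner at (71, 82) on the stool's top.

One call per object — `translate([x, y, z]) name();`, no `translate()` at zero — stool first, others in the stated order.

stool();
translate([71, 82, 396]) spool();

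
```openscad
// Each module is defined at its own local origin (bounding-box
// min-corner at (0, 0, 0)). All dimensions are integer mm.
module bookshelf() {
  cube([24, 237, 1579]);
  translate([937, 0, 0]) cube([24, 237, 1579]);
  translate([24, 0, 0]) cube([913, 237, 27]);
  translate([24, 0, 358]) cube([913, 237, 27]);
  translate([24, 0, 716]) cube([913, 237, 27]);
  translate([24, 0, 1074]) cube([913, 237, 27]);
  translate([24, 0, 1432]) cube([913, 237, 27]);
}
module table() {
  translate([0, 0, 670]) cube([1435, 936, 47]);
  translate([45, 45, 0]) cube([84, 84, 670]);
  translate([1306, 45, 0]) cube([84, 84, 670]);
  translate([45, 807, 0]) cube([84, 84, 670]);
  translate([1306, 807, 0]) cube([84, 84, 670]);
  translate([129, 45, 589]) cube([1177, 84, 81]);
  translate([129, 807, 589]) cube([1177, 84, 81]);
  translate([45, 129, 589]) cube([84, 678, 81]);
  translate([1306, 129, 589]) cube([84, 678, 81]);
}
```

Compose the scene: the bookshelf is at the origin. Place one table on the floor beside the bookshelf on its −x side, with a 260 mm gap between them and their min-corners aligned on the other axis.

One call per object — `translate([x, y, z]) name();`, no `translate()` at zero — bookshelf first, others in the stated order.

bookshelf();
translate([-1695, 0, 0]) table();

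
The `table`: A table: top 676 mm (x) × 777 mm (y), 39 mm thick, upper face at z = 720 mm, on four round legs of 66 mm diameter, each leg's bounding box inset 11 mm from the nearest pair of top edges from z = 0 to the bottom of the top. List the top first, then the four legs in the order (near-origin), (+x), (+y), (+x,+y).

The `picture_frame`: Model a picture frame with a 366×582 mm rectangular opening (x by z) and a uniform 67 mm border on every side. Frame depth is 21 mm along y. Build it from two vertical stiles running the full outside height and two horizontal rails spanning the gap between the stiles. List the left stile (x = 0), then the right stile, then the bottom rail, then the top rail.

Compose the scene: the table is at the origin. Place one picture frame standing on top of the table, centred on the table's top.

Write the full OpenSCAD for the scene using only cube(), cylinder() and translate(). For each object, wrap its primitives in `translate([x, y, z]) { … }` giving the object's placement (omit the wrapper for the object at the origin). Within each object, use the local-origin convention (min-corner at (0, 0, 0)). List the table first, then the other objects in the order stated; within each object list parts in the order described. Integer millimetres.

translate([0, 0, 681]) cube([676, 777, 39]);
translate([44, 44, 0]) cylinder(h = 681, r = 33);
translate([632, 44, 0]) cylinder(h = 681, r = 33);
translate([44, 733, 0]) cylinder(h = 681, r = 33);
translate([632, 733, 0]) cylinder(h = 681, r = 33);
translate([88, 378, 720]) {
  cube([67, 21, 716]);
  translate([433, 0, 0]) cube([67, 21, 716]);
  translate([67, 0, 0]) cube([366, 21, 67]);
  translate([67, 0, 649]) cube([366, 21, 67]);
}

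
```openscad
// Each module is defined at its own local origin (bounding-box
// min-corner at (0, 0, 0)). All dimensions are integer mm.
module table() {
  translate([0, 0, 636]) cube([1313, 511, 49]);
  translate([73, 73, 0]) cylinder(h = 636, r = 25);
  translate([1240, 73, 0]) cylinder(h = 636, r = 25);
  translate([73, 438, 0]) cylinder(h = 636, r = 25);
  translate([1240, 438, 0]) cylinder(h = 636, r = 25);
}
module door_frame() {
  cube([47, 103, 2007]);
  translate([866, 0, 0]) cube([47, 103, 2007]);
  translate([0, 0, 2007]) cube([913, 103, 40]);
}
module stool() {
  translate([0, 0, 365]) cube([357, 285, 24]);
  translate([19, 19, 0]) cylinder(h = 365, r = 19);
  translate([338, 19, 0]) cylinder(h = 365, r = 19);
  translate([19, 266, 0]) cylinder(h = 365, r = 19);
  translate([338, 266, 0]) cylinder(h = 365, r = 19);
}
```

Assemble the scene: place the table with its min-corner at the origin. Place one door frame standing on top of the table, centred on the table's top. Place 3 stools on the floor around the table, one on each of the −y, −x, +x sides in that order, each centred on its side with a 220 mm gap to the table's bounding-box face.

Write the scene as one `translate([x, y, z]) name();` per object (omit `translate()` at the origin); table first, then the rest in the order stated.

table();
translate([200, 204, 685]) door_frame();
translate([478, -505, 0]) stool();
translate([-577, 113, 0]) stool();
translate([1533, 113, 0]) stool();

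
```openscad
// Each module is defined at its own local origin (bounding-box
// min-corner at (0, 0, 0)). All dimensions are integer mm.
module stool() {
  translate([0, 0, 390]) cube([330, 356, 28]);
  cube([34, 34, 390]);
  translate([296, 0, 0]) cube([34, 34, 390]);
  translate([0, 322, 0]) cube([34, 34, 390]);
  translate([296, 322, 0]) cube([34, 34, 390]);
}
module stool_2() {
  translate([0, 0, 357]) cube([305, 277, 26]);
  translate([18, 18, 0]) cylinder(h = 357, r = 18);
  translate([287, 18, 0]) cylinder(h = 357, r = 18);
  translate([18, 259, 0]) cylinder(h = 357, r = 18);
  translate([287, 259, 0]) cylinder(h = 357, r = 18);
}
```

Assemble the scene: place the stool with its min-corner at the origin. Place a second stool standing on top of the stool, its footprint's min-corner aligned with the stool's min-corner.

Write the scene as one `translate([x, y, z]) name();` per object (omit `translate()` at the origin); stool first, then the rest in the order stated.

stool();
translate([0, 0, 418]) stool_2();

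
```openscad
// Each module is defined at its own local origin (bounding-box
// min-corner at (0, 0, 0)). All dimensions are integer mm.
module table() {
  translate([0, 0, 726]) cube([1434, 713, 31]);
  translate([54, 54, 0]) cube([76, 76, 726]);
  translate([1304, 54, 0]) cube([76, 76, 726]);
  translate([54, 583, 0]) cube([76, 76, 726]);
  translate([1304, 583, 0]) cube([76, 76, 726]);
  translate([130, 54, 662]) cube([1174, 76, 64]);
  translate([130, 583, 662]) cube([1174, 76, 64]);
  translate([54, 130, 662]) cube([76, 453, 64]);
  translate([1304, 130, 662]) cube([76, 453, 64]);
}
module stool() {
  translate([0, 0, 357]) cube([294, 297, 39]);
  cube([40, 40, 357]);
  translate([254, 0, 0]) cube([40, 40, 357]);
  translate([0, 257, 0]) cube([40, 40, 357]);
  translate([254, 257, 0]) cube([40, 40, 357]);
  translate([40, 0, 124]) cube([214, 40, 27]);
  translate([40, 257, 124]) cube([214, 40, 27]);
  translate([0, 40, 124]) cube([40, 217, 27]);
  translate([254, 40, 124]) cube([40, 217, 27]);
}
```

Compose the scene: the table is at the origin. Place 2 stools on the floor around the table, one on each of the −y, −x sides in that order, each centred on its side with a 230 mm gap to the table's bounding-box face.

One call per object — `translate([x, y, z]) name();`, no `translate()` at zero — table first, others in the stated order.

table();
translate([570, -527, 0]) stool();
translate([-524, 208, 0]) stool();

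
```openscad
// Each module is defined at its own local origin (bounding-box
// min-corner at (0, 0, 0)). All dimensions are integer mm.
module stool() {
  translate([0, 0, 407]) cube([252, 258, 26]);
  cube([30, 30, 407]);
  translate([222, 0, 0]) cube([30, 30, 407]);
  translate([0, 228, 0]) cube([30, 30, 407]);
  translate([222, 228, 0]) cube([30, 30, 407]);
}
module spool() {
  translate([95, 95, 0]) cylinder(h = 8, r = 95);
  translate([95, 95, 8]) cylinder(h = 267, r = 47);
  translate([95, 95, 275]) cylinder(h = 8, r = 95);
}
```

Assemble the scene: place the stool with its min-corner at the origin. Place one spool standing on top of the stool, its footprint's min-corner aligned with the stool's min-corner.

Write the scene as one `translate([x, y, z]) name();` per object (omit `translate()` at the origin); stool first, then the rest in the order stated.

stool();
translate([0, 0, 433]) spool();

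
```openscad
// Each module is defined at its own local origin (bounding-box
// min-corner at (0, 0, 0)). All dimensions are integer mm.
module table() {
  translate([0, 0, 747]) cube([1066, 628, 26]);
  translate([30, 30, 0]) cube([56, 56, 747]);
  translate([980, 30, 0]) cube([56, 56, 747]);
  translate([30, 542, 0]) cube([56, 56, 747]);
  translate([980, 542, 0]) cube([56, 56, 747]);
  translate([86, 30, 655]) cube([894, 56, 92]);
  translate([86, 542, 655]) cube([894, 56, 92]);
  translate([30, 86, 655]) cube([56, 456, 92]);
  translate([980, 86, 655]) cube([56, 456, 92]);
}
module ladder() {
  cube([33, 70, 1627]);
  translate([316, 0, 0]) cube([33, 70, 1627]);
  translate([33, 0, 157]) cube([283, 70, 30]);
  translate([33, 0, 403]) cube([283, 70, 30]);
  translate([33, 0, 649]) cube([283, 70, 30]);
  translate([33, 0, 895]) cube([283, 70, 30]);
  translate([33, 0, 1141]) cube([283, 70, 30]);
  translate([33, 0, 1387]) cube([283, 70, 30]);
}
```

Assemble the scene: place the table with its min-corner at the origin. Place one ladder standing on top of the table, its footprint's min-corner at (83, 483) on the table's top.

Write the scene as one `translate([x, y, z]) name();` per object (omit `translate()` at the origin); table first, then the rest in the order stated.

table();
translate([83, 483, 773]) ladder();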